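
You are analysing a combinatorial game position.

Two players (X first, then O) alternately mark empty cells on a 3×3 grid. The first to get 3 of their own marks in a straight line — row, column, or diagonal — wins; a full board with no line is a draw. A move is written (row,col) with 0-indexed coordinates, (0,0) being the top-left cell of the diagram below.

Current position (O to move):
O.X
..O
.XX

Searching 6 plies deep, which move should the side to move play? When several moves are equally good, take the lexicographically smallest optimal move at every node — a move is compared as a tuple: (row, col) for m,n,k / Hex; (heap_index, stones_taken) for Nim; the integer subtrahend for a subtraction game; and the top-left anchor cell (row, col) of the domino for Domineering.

O's best at [O.X/..O/.XX]: (2,0)

ply 1, O at O.X/..O/.XX | (0,1)=-1→OOX/..O/.XX; (1,0)=-1→O.X/O.O/.XX; (1,1)=-1→O.X/.OO/.XX; (2,0)=+0→O.X/..O/OXX*
ply 2, X at O.X/..O/OXX | (0,1)=-1→OXX/..O/OXX; (1,0)=+0→O.X/X.O/OXX*; (1,1)=-1→O.X/.XO/OXX
ply 3, O at O.X/X.O/OXX | (0,1)=+0→OOX/X.O/OXX*; (1,1)=+0→O.X/XOO/OXX
ply 4, X at OOX/X.O/OXX | (1,1)=+0→OOX/XXO/OXX*
ply 5: OOX/XXO/OXX is terminal +0 (O); from O.X/..O/.XX depth 6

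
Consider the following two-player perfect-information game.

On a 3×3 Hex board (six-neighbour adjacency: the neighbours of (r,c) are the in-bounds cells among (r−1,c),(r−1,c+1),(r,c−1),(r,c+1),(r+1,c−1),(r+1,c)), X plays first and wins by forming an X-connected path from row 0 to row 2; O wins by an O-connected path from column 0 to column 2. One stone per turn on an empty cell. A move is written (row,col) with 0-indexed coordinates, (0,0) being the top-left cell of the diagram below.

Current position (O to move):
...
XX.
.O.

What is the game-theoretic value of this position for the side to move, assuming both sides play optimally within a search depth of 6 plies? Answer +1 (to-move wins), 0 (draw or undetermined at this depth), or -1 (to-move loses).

[.../XX./.O.] O move#1: (0,0):-1/O../XX./.O., (0,1):-1/.O./XX./.O., (0,2):-1/..O/XX./.O., (1,2):-1/.../XXO/.O., (2,0):+1/.../XX./OO.*, (2,2):-1/.../XX./.OO
[.../XX./OO.] X move#2: (0,0):-1/X../XX./OO.*, (0,1):-1/.X./XX./OO., (0,2):-1/..X/XX./OO., (1,2):-1/.../XXX/OO., (2,2):-1/.../XX./OOX
[X../XX./OO.] O move#3: (0,1):+1/XO./XX./OO.*, (0,2):+1/X.O/XX./OO., (1,2):+1/X../XXO/OO., (2,2):+1/X../XX./OOO
[XO./XX./OO.] X move#4: (0,2):-1/XOX/XX./OO.*, (1,2):-1/XO./XXX/OO., (2,2):-1/XO./XX./OOX
[XOX/XX./OO.] O move#5: (1,2):+1/XOX/XXO/OO.*, (2,2):+1/XOX/XX./OOO
[XOX/XXO/OO.] end (terminal -1, X#6); searched .../XX./.O. to 6

value(.../XX./.O., O) = +1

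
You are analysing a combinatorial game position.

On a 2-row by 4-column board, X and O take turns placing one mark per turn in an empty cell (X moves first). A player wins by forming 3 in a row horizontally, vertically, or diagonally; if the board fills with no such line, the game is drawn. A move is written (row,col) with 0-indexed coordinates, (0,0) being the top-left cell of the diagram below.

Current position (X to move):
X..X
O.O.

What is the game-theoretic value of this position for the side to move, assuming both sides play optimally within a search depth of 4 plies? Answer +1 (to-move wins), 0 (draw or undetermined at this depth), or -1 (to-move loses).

p1 X@[X..X/O.O.]: (0,1)[XX.X/O.O.]-1 (0,2)[X.XX/O.O.]-1 (1,1)[X..X/OXO.]+0* (1,3)[X..X/O.OX]-1
p2 O@[X..X/OXO.]: (0,1)[XO.X/OXO.]+0* (0,2)[X.OX/OXO.]+0 (1,3)[X..X/OXOO]+0
p3 X@[XO.X/OXO.]: (0,2)[XOXX/OXO.]+0* (1,3)[XO.X/OXOX]+0
p4 O@[XOXX/OXO.]: (1,3)[XOXX/OXOO]+0*
p5 X@[XOXX/OXOO] terminal +0; root [X..X/O.O.] d4

value(X..X/O.O., X) = 0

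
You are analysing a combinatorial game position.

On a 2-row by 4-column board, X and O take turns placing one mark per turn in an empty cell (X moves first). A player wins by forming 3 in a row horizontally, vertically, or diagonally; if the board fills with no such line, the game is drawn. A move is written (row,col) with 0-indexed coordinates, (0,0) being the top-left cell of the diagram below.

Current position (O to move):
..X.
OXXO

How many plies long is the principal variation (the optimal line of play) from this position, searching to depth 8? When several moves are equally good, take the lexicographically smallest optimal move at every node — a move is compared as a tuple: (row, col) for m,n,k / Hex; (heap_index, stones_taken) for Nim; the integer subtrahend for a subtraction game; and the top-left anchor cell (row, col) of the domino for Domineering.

PV length from [..X./OXXO]: 3 plies

p1 O@[..X./OXXO]: (0,0)[O.X./OXXO]+0* (0,1)[.OX./OXXO]+0 (0,3)[..XO/OXXO]+0
p2 X@[O.X./OXXO]: (0,1)[OXX./OXXO]+0* (0,3)[O.XX/OXXO]+0
p3 O@[OXX./OXXO]: (0,3)[OXXO/OXXO]+0*
p4 X@[OXXO/OXXO] terminal +0; root [..X./OXXO] d8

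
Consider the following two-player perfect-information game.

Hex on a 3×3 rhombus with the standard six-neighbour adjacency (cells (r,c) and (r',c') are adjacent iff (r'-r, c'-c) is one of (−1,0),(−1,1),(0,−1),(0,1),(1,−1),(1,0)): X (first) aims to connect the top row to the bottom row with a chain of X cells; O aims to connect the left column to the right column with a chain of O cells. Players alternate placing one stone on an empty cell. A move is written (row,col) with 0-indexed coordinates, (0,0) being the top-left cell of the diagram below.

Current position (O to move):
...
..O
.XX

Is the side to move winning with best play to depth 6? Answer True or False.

O winning at [.../..O/.XX]: True

p1 O@[.../..O/.XX]: (0,0)[O../..O/.XX]-1 (0,1)[.O./..O/.XX]+1* (0,2)[..O/..O/.XX]-1 (1,0)[.../O.O/.XX]-1 (1,1)[.../.OO/.XX]+1 (2,0)[.../..O/OXX]-1
p2 X@[.O./..O/.XX]: (0,0)[XO./..O/.XX]-1* (0,2)[.OX/..O/.XX]-1 (1,0)[.O./X.O/.XX]-1 (1,1)[.O./.XO/.XX]-1 (2,0)[.O./..O/XXX]-1
p3 O@[XO./..O/.XX]: (0,2)[XOO/..O/.XX]-1 (1,0)[XO./O.O/.XX]+1* (1,1)[XO./.OO/.XX]+1 (2,0)[XO./..O/OXX]-1
p4 X@[XO./O.O/.XX]: (0,2)[XOX/O.O/.XX]-1* (1,1)[XO./OXO/.XX]-1 (2,0)[XO./O.O/XXX]-1
p5 O@[XOX/O.O/.XX]: (1,1)[XOX/OOO/.XX]+1* (2,0)[XOX/O.O/OXX]-1
p6 X@[XOX/OOO/.XX] terminal -1; root [.../..O/.XX] d6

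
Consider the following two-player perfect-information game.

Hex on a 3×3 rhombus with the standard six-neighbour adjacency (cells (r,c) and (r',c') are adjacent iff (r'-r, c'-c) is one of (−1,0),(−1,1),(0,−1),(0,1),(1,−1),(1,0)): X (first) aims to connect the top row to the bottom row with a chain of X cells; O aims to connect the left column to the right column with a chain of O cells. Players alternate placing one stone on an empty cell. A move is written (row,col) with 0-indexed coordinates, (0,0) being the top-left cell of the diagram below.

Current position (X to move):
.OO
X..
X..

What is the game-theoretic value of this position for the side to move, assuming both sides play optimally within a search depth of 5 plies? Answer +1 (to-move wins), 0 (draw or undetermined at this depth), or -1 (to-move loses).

ply 1, X at .OO/X../X.. | (0,0)=+1→XOO/X../X..*; (1,1)=-1→.OO/XX./X..; (1,2)=-1→.OO/X.X/X..; (2,1)=-1→.OO/X../XX.; (2,2)=-1→.OO/X../X.X
ply 2: XOO/X../X.. is terminal -1 (O); from .OO/X../X.. depth 5

value(.OO/X../X.., X) = +1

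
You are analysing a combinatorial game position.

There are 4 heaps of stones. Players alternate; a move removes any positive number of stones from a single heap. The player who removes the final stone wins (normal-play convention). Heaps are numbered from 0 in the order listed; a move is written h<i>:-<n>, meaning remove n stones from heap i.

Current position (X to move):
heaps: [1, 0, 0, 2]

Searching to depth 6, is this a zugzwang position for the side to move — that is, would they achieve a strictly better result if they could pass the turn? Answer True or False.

p1 X@[(1,0,0,2)]: h0:-1[(0,0,0,2)]-1 h3:-1[(1,0,0,1)]+1* h3:-2[(1,0,0,0)]-1
p2 O@[(1,0,0,1)]: h0:-1[(0,0,0,1)]-1* h3:-1[(1,0,0,0)]-1
p3 X@[(0,0,0,1)]: h3:-1[(0,0,0,0)]+1*
p4 O@[(0,0,0,0)] terminal -1; root [(1,0,0,2)] d6
pass branch (O moves first from the same position):
  | p1 O@[(1,0,0,2)]: h0:-1[(0,0,0,2)]-1 h3:-1[(1,0,0,1)]+1* h3:-2[(1,0,0,0)]-1
  | p2 X@[(1,0,0,1)]: h0:-1[(0,0,0,1)]-1* h3:-1[(1,0,0,0)]-1
  | p3 O@[(0,0,0,1)]: h3:-1[(0,0,0,0)]+1*
  | p4 X@[(0,0,0,0)] terminal -1; root [(1,0,0,2)] d6
X moving scores +1; X passing scores -1

zugzwang((1,0,0,2), X) = False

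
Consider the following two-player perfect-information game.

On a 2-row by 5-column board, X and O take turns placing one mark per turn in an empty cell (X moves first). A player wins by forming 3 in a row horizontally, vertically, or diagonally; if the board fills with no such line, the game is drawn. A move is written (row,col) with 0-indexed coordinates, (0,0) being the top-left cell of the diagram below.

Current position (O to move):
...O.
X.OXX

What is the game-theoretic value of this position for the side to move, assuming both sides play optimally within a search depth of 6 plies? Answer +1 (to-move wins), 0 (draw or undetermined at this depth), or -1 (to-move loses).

[...O./X.OXX] O move#1: (0,0):+0/O..O./X.OXX, (0,1):+0/.O.O./X.OXX, (0,2):+1/..OO./X.OXX*, (0,4):+0/...OO/X.OXX, (1,1):+0/...O./XOOXX
[..OO./X.OXX] X move#2: (0,0):-1/X.OO./X.OXX*, (0,1):-1/.XOO./X.OXX, (0,4):-1/..OOX/X.OXX, (1,1):-1/..OO./XXOXX
[X.OO./X.OXX] O move#3: (0,1):+1/XOOO./X.OXX*, (0,4):+1/X.OOO/X.OXX, (1,1):+1/X.OO./XOOXX
[XOOO./X.OXX] end (terminal -1, X#4); searched ...O./X.OXX to 6

value(...O./X.OXX, O) = +1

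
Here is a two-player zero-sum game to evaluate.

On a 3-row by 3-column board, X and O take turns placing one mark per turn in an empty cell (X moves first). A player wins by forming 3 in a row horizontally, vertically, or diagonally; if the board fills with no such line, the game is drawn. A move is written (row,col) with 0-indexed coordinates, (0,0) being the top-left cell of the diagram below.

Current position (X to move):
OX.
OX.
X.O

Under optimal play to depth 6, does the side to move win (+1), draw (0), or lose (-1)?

[OX./OX./X.O] X move#1: (0,2):+1/OXX/OX./X.O*, (1,2):+1/OX./OXX/X.O, (2,1):+1/OX./OX./XXO
[OXX/OX./X.O] end (terminal -1, O#2); searched OX./OX./X.O to 6

value(OX./OX./X.O, X) = +1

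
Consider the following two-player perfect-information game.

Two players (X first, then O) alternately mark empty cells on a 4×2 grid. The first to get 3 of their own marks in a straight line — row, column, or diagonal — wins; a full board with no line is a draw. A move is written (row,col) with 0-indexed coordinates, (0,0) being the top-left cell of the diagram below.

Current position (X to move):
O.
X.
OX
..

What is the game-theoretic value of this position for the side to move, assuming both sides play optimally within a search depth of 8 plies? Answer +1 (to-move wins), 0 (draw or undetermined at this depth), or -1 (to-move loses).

[O./X./OX/..] X move#1: (0,1):+0/OX/X./OX/.., (1,1):+1/O./XX/OX/..*, (3,0):+0/O./X./OX/X., (3,1):+0/O./X./OX/.X
[O./XX/OX/..] O move#2: (0,1):-1/OO/XX/OX/..*, (3,0):-1/O./XX/OX/O., (3,1):-1/O./XX/OX/.O
[OO/XX/OX/..] X move#3: (3,0):+0/OO/XX/OX/X., (3,1):+1/OO/XX/OX/.X*
[OO/XX/OX/.X] end (terminal -1, O#4); searched O./X./OX/.. to 8

value(O./X./OX/.., X) = +1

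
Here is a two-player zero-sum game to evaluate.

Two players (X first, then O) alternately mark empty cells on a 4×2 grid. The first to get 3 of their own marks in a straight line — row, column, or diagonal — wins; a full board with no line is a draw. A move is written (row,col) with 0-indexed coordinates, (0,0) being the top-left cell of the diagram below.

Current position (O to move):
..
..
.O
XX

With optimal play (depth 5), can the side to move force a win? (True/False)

O winning at [../../.O/XX]: False

p1 O@[../../.O/XX]: (0,0)[O./../.O/XX]+0* (0,1)[.O/../.O/XX]+0 (1,0)[../O./.O/XX]+0 (1,1)[../.O/.O/XX]+0 (2,0)[../../OO/XX]+0
p2 X@[O./../.O/XX]: (0,1)[OX/../.O/XX]+0* (1,0)[O./X./.O/XX]+0 (1,1)[O./.X/.O/XX]+0 (2,0)[O./../XO/XX]+0
p3 O@[OX/../.O/XX]: (1,0)[OX/O./.O/XX]+0* (1,1)[OX/.O/.O/XX]+0 (2,0)[OX/../OO/XX]+0
p4 X@[OX/O./.O/XX]: (1,1)[OX/OX/.O/XX]-1 (2,0)[OX/O./XO/XX]+0*
p5 O@[OX/O./XO/XX]: (1,1)[OX/OO/XO/XX]+0*
p6 X@[OX/OO/XO/XX] terminal +0; root [../../.O/XX] d5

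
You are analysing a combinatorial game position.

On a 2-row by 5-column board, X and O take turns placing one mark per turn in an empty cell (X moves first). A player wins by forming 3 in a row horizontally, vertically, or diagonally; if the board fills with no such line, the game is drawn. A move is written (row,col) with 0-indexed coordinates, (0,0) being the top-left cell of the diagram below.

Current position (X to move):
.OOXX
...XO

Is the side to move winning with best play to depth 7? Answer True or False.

ply 1, X at .OOXX/...XO | (0,0)=+0→XOOXX/...XO*; (1,0)=-1→.OOXX/X..XO; (1,1)=-1→.OOXX/.X.XO; (1,2)=-1→.OOXX/..XXO
ply 2, O at XOOXX/...XO | (1,0)=+0→XOOXX/O..XO*; (1,1)=+0→XOOXX/.O.XO; (1,2)=+0→XOOXX/..OXO
ply 3, X at XOOXX/O..XO | (1,1)=+0→XOOXX/OX.XO*; (1,2)=+0→XOOXX/O.XXO
ply 4, O at XOOXX/OX.XO | (1,2)=+0→XOOXX/OXOXO*
ply 5: XOOXX/OXOXO is terminal +0 (X); from .OOXX/...XO depth 7

X winning at [.OOXX/...XO]: False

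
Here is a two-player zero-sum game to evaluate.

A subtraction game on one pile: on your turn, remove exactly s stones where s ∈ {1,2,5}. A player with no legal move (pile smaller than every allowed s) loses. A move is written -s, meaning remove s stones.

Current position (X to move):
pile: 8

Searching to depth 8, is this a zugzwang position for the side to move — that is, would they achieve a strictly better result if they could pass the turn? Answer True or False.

p1 X@[8]: -1[7]-1 -2[6]+1* -5[3]+1
p2 O@[6]: -1[5]-1* -2[4]-1 -5[1]-1
p3 X@[5]: -1[4]-1 -2[3]+1* -5[0]+1
p4 O@[3]: -1[2]-1* -2[1]-1
p5 X@[2]: -1[1]-1 -2[0]+1*
p6 O@[0] terminal -1; root [8] d8
pass branch (O moves first from the same position):
  | p1 O@[8]: -1[7]-1 -2[6]+1* -5[3]+1
  | p2 X@[6]: -1[5]-1* -2[4]-1 -5[1]-1
  | p3 O@[5]: -1[4]-1 -2[3]+1* -5[0]+1
  | p4 X@[3]: -1[2]-1* -2[1]-1
  | p5 O@[2]: -1[1]-1 -2[0]+1*
  | p6 X@[0] terminal -1; root [8] d8
X moving scores +1; X passing scores -1

zugzwang(8, X) = False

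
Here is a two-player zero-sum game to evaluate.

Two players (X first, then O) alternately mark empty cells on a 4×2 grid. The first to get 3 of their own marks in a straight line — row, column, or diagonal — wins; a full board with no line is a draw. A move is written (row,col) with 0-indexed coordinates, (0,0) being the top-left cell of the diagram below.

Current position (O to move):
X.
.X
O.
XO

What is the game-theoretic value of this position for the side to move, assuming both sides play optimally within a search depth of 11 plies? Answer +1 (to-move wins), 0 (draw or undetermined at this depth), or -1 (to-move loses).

value(X./.X/O./XO, O) = 0

[X./.X/O./XO] O move#1: (0,1):+0/XO/.X/O./XO*, (1,0):+0/X./OX/O./XO, (2,1):+0/X./.X/OO/XO
[XO/.X/O./XO] X move#2: (1,0):+0/XO/XX/O./XO*, (2,1):+0/XO/.X/OX/XO
[XO/XX/O./XO] O move#3: (2,1):+0/XO/XX/OO/XO*
[XO/XX/OO/XO] end (terminal +0, X#4); searched X./.X/O./XO to 11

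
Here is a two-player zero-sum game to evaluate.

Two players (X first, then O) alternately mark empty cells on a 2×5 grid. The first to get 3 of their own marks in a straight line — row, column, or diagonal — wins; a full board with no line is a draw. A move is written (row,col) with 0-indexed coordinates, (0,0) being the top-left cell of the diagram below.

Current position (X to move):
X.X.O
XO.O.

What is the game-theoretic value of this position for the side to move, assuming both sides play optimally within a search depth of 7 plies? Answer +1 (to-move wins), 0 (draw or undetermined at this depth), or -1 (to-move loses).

p1 X@[X.X.O/XO.O.]: (0,1)[XXX.O/XO.O.]+1* (0,3)[X.XXO/XO.O.]-1 (1,2)[X.X.O/XOXO.]+0 (1,4)[X.X.O/XO.OX]-1
p2 O@[XXX.O/XO.O.] terminal -1; root [X.X.O/XO.O.] d7

value(X.X.O/XO.O., X) = +1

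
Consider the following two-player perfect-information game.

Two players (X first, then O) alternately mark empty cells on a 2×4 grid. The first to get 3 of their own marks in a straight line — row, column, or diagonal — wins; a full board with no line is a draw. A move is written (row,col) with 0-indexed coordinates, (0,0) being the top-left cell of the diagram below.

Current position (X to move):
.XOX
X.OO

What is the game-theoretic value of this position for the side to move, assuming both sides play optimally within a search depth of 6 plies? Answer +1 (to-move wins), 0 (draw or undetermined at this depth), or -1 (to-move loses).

[.XOX/X.OO] X move#1: (0,0):-1/XXOX/X.OO, (1,1):+0/.XOX/XXOO*
[.XOX/XXOO] O move#2: (0,0):+0/OXOX/XXOO*
[OXOX/XXOO] end (terminal +0, X#3); searched .XOX/X.OO to 6

value(.XOX/X.OO, X) = 0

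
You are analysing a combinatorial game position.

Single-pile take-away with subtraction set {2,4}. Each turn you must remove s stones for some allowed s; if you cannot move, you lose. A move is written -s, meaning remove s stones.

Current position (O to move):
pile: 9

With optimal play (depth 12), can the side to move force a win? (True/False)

[9] O move#1: -2:+1/7*, -4:-1/5
[7] X move#2: -2:-1/5*, -4:-1/3
[5] O move#3: -2:-1/3, -4:+1/1*
[1] end (terminal -1, X#4); searched 9 to 12

O winning at [9]: True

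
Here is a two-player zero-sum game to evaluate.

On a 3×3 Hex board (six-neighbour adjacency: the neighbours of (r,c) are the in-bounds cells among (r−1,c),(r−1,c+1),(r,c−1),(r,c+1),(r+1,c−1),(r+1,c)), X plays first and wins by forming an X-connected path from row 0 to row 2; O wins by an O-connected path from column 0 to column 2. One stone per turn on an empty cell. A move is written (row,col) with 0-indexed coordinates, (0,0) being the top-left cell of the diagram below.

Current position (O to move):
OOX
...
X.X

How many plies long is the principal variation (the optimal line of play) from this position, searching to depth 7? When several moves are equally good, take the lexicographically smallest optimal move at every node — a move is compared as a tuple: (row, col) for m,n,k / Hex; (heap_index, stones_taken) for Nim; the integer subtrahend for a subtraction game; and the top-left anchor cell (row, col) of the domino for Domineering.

ply 1, O at OOX/.../X.X | (1,0)=-1→OOX/O../X.X*; (1,1)=-1→OOX/.O./X.X; (1,2)=-1→OOX/..O/X.X; (2,1)=-1→OOX/.../XOX
ply 2, X at OOX/O../X.X | (1,1)=+1→OOX/OX./X.X*; (1,2)=+1→OOX/O.X/X.X; (2,1)=+1→OOX/O../XXX
ply 3: OOX/OX./X.X is terminal -1 (O); from OOX/.../X.X depth 7

PV length from [OOX/.../X.X]: 2 plies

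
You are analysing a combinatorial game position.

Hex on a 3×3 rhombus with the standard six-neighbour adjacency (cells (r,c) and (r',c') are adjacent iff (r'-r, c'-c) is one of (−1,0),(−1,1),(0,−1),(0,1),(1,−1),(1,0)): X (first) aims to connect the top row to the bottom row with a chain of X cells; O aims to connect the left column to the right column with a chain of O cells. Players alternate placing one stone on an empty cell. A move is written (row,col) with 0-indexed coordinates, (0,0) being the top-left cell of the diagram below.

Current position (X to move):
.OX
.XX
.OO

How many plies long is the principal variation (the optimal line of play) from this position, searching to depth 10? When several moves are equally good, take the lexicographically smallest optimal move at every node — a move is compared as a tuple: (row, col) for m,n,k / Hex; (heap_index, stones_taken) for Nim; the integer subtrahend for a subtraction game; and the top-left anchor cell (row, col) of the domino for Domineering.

p1 X@[.OX/.XX/.OO]: (0,0)[XOX/.XX/.OO]-1 (1,0)[.OX/XXX/.OO]-1 (2,0)[.OX/.XX/XOO]+1*
p2 O@[.OX/.XX/XOO] terminal -1; root [.OX/.XX/.OO] d10

PV length from [.OX/.XX/.OO]: 1 ply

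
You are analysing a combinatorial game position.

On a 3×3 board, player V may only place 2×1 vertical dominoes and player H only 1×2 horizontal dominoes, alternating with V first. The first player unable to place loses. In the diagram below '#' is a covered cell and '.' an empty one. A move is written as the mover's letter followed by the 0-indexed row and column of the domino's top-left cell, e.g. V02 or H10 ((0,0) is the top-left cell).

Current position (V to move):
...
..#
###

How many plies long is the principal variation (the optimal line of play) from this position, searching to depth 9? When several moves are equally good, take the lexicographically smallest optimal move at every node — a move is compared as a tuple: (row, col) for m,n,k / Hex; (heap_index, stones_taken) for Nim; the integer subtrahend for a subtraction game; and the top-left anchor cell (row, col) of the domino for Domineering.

PV length from [.../..#/###]: 1 ply

ply 1, V at .../..#/### | V00=-1→#../#.#/###; V01=+1→.#./.##/###*
ply 2: .#./.##/### is terminal -1 (H); from .../..#/### depth 9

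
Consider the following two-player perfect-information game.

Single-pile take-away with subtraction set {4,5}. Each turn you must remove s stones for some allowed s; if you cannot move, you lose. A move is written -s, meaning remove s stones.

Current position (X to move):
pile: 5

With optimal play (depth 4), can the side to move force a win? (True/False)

X winning at [5]: True

[5] X move#1: -4:+1/1*, -5:+1/0
[1] end (terminal -1, O#2); searched 5 to 4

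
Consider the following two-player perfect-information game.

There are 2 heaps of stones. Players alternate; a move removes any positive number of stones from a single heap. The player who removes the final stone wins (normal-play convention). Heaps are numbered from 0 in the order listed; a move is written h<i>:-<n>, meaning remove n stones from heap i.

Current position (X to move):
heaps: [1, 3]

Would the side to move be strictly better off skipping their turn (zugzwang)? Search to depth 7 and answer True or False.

p1 X@[(1,3)]: h0:-1[(0,3)]-1 h1:-1[(1,2)]-1 h1:-2[(1,1)]+1* h1:-3[(1,0)]-1
p2 O@[(1,1)]: h0:-1[(0,1)]-1* h1:-1[(1,0)]-1
p3 X@[(0,1)]: h1:-1[(0,0)]+1*
p4 O@[(0,0)] terminal -1; root [(1,3)] d7
pass branch (O moves first from the same position):
  | p1 O@[(1,3)]: h0:-1[(0,3)]-1 h1:-1[(1,2)]-1 h1:-2[(1,1)]+1* h1:-3[(1,0)]-1
  | p2 X@[(1,1)]: h0:-1[(0,1)]-1* h1:-1[(1,0)]-1
  | p3 O@[(0,1)]: h1:-1[(0,0)]+1*
  | p4 X@[(0,0)] terminal -1; root [(1,3)] d7
X moving scores +1; X passing scores -1

zugzwang((1,3), X) = False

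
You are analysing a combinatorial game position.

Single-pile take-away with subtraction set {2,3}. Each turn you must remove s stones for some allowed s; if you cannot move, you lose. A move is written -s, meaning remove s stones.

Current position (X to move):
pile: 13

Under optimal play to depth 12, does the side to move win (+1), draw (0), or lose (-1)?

value(13, X) = +1

ply 1, X at 13 | -2=+1→11*; -3=+1→10
ply 2, O at 11 | -2=-1→9*; -3=-1→8
ply 3, X at 9 | -2=-1→7; -3=+1→6*
ply 4, O at 6 | -2=-1→4*; -3=-1→3
ply 5, X at 4 | -2=-1→2; -3=+1→1*
ply 6: 1 is terminal -1 (O); from 13 depth 12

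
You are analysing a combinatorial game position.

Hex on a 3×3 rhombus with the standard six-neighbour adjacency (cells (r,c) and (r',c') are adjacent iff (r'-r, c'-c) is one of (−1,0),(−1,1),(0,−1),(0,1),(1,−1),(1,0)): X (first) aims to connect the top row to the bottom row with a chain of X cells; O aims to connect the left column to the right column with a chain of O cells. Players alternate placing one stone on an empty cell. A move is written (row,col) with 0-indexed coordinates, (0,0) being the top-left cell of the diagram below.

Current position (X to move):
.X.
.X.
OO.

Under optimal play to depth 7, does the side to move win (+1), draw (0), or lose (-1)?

value(.X./.X./OO., X) = -1

p1 X@[.X./.X./OO.]: (0,0)[XX./.X./OO.]-1* (0,2)[.XX/.X./OO.]-1 (1,0)[.X./XX./OO.]-1 (1,2)[.X./.XX/OO.]-1 (2,2)[.X./.X./OOX]-1
p2 O@[XX./.X./OO.]: (0,2)[XXO/.X./OO.]+1* (1,0)[XX./OX./OO.]+1 (1,2)[XX./.XO/OO.]+1 (2,2)[XX./.X./OOO]+1
p3 X@[XXO/.X./OO.]: (1,0)[XXO/XX./OO.]-1* (1,2)[XXO/.XX/OO.]-1 (2,2)[XXO/.X./OOX]-1
p4 O@[XXO/XX./OO.]: (1,2)[XXO/XXO/OO.]+1* (2,2)[XXO/XX./OOO]+1
p5 X@[XXO/XXO/OO.] terminal -1; root [.X./.X./OO.] d7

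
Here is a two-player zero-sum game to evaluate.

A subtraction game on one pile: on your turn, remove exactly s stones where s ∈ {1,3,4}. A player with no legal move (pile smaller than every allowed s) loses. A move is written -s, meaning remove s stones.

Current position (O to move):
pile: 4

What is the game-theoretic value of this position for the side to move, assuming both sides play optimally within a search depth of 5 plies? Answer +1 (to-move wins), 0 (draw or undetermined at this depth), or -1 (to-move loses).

p1 O@[4]: -1[3]-1 -3[1]-1 -4[0]+1*
p2 X@[0] terminal -1; root [4] d5

value(4, O) = +1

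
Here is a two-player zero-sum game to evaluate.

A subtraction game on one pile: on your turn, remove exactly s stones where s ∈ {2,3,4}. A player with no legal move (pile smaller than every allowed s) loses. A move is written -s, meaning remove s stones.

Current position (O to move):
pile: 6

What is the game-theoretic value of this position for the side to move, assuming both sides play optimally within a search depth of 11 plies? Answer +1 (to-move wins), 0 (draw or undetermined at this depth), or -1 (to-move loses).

[6] O move#1: -2:-1/4*, -3:-1/3, -4:-1/2
[4] X move#2: -2:-1/2, -3:+1/1*, -4:+1/0
[1] end (terminal -1, O#3); searched 6 to 11

value(6, O) = -1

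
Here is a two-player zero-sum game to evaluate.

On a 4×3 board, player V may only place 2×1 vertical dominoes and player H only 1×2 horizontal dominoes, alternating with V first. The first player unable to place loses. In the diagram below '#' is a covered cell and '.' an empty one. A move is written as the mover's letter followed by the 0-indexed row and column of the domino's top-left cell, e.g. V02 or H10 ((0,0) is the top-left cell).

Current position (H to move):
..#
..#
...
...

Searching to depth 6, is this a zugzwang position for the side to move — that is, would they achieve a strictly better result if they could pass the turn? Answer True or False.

p1 H@[..#/..#/.../...]: H00[###/..#/.../...]-1* H10[..#/###/.../...]-1 H20[..#/..#/##./...]-1 H21[..#/..#/.##/...]-1 H30[..#/..#/.../##.]-1 H31[..#/..#/.../.##]-1
p2 V@[###/..#/.../...]: V10[###/#.#/#../...]-1 V11[###/.##/.#./...]+1* V20[###/..#/#../#..]-1 V21[###/..#/.#./.#.]+1 V22[###/..#/..#/..#]-1
p3 H@[###/.##/.#./...]: H30[###/.##/.#./##.]-1* H31[###/.##/.#./.##]-1
p4 V@[###/.##/.#./##.]: V10[###/###/##./##.]+1* V22[###/.##/.##/###]+1
p5 H@[###/###/##./##.] terminal -1; root [..#/..#/.../...] d6
pass branch (V moves first from the same position):
  | p1 V@[..#/..#/.../...]: V00[#.#/#.#/.../...]+1* V01[.##/.##/.../...]+1 V10[..#/#.#/#../...]-1 V11[..#/.##/.#./...]+1 V20[..#/..#/#../#..]+1 V21[..#/..#/.#./.#.]+1 V22[..#/..#/..#/..#]+1
  | p2 H@[#.#/#.#/.../...]: H20[#.#/#.#/##./...]-1* H21[#.#/#.#/.##/...]-1 H30[#.#/#.#/.../##.]-1 H31[#.#/#.#/.../.##]-1
  | p3 V@[#.#/#.#/##./...]: V01[###/###/##./...]-1 V22[#.#/#.#/###/..#]+1*
  | p4 H@[#.#/#.#/###/..#]: H30[#.#/#.#/###/###]-1*
  | p5 V@[#.#/#.#/###/###]: V01[###/###/###/###]+1*
  | p6 H@[###/###/###/###] terminal -1; root [..#/..#/.../...] d6
H moving scores -1; H passing scores -1

zugzwang(..#/..#/.../..., H) = False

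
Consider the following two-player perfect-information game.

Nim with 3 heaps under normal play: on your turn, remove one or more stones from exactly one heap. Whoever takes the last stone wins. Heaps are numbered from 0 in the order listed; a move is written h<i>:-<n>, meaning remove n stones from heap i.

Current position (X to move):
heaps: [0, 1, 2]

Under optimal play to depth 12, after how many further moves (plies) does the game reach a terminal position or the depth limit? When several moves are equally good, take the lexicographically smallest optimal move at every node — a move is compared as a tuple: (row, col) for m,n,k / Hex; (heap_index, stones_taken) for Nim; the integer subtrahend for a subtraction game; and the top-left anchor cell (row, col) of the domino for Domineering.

p1 X@[(0,1,2)]: h1:-1[(0,0,2)]-1 h2:-1[(0,1,1)]+1* h2:-2[(0,1,0)]-1
p2 O@[(0,1,1)]: h1:-1[(0,0,1)]-1* h2:-1[(0,1,0)]-1
p3 X@[(0,0,1)]: h2:-1[(0,0,0)]+1*
p4 O@[(0,0,0)] terminal -1; root [(0,1,2)] d12

PV length from [(0,1,2)]: 3 plies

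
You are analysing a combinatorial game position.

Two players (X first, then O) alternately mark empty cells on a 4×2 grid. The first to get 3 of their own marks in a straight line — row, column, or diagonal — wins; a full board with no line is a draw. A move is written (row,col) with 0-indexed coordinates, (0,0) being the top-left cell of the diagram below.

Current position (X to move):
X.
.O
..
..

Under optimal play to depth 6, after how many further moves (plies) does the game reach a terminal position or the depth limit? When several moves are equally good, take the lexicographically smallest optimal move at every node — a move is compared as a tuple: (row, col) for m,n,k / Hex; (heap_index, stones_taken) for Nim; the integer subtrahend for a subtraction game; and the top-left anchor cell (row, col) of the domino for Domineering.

PV length from [X./.O/../..]: 6 plies

ply 1, X at X./.O/../.. | (0,1)=+0→XX/.O/../..*; (1,0)=+0→X./XO/../..; (2,0)=+0→X./.O/X./..; (2,1)=+0→X./.O/.X/..; (3,0)=-1→X./.O/../X.; (3,1)=+0→X./.O/../.X
ply 2, O at XX/.O/../.. | (1,0)=+0→XX/OO/../..*; (2,0)=+0→XX/.O/O./..; (2,1)=+0→XX/.O/.O/..; (3,0)=+0→XX/.O/../O.; (3,1)=+0→XX/.O/../.O
ply 3, X at XX/OO/../.. | (2,0)=+0→XX/OO/X./..*; (2,1)=+0→XX/OO/.X/..; (3,0)=+0→XX/OO/../X.; (3,1)=+0→XX/OO/../.X
ply 4, O at XX/OO/X./.. | (2,1)=+0→XX/OO/XO/..*; (3,0)=+0→XX/OO/X./O.; (3,1)=+0→XX/OO/X./.O
ply 5, X at XX/OO/XO/.. | (3,0)=-1→XX/OO/XO/X.; (3,1)=+0→XX/OO/XO/.X*
ply 6, O at XX/OO/XO/.X | (3,0)=+0→XX/OO/XO/OX*
ply 7: XX/OO/XO/OX is terminal +0 (X); from X./.O/../.. depth 6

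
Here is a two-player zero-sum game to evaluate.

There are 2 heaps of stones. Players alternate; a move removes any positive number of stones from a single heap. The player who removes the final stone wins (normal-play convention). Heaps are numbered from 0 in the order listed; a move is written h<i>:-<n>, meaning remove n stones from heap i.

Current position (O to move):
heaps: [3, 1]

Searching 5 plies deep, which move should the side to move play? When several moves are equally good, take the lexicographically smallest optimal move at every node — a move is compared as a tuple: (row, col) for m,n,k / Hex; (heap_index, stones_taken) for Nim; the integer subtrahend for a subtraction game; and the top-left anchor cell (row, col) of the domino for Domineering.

O's best at [(3,1)]: h0:-2

p1 O@[(3,1)]: h0:-1[(2,1)]-1 h0:-2[(1,1)]+1* h0:-3[(0,1)]-1 h1:-1[(3,0)]-1
p2 X@[(1,1)]: h0:-1[(0,1)]-1* h1:-1[(1,0)]-1
p3 O@[(0,1)]: h1:-1[(0,0)]+1*
p4 X@[(0,0)] terminal -1; root [(3,1)] d5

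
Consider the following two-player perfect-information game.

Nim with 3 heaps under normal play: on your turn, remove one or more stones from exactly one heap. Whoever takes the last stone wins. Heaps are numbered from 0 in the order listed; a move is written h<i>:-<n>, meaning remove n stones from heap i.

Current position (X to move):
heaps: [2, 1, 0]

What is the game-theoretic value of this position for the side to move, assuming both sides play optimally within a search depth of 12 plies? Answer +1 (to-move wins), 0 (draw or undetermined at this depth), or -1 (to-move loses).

p1 X@[(2,1,0)]: h0:-1[(1,1,0)]+1* h0:-2[(0,1,0)]-1 h1:-1[(2,0,0)]-1
p2 O@[(1,1,0)]: h0:-1[(0,1,0)]-1* h1:-1[(1,0,0)]-1
p3 X@[(0,1,0)]: h1:-1[(0,0,0)]+1*
p4 O@[(0,0,0)] terminal -1; root [(2,1,0)] d12

value((2,1,0), X) = +1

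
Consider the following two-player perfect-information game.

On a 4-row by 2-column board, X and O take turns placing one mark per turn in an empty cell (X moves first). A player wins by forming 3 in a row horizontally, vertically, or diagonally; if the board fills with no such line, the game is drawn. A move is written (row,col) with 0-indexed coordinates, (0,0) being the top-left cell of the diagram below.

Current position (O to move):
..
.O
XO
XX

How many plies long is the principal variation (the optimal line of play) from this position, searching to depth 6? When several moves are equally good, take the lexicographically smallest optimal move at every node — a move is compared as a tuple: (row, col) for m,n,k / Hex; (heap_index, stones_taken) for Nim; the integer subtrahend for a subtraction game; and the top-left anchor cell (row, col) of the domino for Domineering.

[../.O/XO/XX] O move#1: (0,0):-1/O./.O/XO/XX, (0,1):+1/.O/.O/XO/XX*, (1,0):+0/../OO/XO/XX
[.O/.O/XO/XX] end (terminal -1, X#2); searched ../.O/XO/XX to 6

PV length from [../.O/XO/XX]: 1 ply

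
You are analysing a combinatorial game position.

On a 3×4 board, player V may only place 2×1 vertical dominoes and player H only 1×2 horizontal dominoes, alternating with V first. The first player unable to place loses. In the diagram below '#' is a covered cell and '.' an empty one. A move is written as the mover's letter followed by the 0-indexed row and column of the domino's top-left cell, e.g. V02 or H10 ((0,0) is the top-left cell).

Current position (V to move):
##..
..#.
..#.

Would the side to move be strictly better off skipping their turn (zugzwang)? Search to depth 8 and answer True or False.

p1 V@[##../..#./..#.]: V03[##.#/..##/..#.]-1 V10[##../#.#./#.#.]+1* V11[##../.##./.##.]+1 V13[##../..##/..##]-1
p2 H@[##../#.#./#.#.]: H02[####/#.#./#.#.]-1*
p3 V@[####/#.#./#.#.]: V11[####/###./###.]+1* V13[####/#.##/#.##]+1
p4 H@[####/###./###.] terminal -1; root [##../..#./..#.] d8
pass branch (H moves first from the same position):
  | p1 H@[##../..#./..#.]: H02[####/..#./..#.]-1 H10[##../###./..#.]+1* H20[##../..#./###.]+1
  | p2 V@[##../###./..#.]: V03[##.#/####/..#.]-1* V13[##../####/..##]-1
  | p3 H@[##.#/####/..#.]: H20[##.#/####/###.]+1*
  | p4 V@[##.#/####/###.] terminal -1; root [##../..#./..#.] d8
V moving scores +1; V passing scores -1

zugzwang(##../..#./..#., V) = False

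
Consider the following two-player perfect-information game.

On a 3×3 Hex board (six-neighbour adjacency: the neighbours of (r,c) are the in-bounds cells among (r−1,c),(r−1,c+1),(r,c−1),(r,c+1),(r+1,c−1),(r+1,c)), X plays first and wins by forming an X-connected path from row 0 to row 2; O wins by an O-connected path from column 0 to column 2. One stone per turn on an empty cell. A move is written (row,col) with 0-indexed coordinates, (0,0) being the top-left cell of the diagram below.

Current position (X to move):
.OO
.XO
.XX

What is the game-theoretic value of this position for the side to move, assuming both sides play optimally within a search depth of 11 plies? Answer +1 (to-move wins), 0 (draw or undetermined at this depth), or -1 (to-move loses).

ply 1, X at .OO/.XO/.XX | (0,0)=-1→XOO/.XO/.XX*; (1,0)=-1→.OO/XXO/.XX; (2,0)=-1→.OO/.XO/XXX
ply 2, O at XOO/.XO/.XX | (1,0)=+1→XOO/OXO/.XX*; (2,0)=-1→XOO/.XO/OXX
ply 3: XOO/OXO/.XX is terminal -1 (X); from .OO/.XO/.XX depth 11

value(.OO/.XO/.XX, X) = -1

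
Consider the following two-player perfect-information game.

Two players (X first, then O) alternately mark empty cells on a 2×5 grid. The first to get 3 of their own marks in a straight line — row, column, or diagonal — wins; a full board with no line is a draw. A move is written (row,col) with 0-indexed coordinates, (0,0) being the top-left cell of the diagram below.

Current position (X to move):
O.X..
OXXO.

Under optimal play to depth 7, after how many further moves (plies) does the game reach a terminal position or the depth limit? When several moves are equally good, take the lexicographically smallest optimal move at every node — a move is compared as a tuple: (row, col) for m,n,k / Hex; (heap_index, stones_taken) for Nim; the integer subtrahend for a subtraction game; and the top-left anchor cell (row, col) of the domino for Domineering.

PV length from [O.X../OXXO.]: 3 plies

[O.X../OXXO.] X move#1: (0,1):+0/OXX../OXXO., (0,3):+1/O.XX./OXXO.*, (0,4):+0/O.X.X/OXXO., (1,4):+0/O.X../OXXOX
[O.XX./OXXO.] O move#2: (0,1):-1/OOXX./OXXO.*, (0,4):-1/O.XXO/OXXO., (1,4):-1/O.XX./OXXOO
[OOXX./OXXO.] X move#3: (0,4):+1/OOXXX/OXXO.*, (1,4):+0/OOXX./OXXOX
[OOXXX/OXXO.] end (terminal -1, O#4); searched O.X../OXXO. to 7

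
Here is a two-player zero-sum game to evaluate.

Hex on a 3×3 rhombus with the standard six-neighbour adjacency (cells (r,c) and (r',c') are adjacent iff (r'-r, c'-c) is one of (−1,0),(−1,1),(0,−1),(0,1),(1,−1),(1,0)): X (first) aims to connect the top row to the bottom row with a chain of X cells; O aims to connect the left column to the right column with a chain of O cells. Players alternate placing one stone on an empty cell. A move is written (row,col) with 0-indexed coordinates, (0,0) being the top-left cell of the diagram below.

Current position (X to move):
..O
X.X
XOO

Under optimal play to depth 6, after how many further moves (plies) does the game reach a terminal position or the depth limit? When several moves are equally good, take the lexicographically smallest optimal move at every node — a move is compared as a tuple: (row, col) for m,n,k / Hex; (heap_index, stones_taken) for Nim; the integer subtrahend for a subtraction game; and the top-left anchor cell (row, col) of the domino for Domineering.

ply 1, X at ..O/X.X/XOO | (0,0)=+1→X.O/X.X/XOO*; (0,1)=+1→.XO/X.X/XOO; (1,1)=+1→..O/XXX/XOO
ply 2: X.O/X.X/XOO is terminal -1 (O); from ..O/X.X/XOO depth 6

PV length from [..O/X.X/XOO]: 1 ply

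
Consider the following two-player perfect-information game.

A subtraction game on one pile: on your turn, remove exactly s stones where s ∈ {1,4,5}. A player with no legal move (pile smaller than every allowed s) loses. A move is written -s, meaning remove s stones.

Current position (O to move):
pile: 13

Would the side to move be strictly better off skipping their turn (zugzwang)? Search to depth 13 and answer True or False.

p1 O@[13]: -1[12]-1 -4[9]-1 -5[8]+1*
p2 X@[8]: -1[7]-1* -4[4]-1 -5[3]-1
p3 O@[7]: -1[6]-1 -4[3]-1 -5[2]+1*
p4 X@[2]: -1[1]-1*
p5 O@[1]: -1[0]+1*
p6 X@[0] terminal -1; root [13] d13
suppose O passes — search the same position with X to move:
pass> p1 X@[13]: -1[12]-1 -4[9]-1 -5[8]+1*
pass> p2 O@[8]: -1[7]-1* -4[4]-1 -5[3]-1
pass> p3 X@[7]: -1[6]-1 -4[3]-1 -5[2]+1*
pass> p4 O@[2]: -1[1]-1*
pass> p5 X@[1]: -1[0]+1*
pass> p6 O@[0] terminal -1; root [13] d13
for O: play +1, pass -1

zugzwang(13, O) = False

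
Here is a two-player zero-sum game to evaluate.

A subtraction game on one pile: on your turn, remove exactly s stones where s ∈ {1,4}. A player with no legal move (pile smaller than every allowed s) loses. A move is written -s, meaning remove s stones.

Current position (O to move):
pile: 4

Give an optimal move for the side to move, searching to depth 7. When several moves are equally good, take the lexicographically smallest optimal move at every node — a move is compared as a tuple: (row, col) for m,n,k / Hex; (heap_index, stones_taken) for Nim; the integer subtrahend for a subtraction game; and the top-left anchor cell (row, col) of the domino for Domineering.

O's best at [4]: -4

p1 O@[4]: -1[3]-1 -4[0]+1*
p2 X@[0] terminal -1; root [4] d7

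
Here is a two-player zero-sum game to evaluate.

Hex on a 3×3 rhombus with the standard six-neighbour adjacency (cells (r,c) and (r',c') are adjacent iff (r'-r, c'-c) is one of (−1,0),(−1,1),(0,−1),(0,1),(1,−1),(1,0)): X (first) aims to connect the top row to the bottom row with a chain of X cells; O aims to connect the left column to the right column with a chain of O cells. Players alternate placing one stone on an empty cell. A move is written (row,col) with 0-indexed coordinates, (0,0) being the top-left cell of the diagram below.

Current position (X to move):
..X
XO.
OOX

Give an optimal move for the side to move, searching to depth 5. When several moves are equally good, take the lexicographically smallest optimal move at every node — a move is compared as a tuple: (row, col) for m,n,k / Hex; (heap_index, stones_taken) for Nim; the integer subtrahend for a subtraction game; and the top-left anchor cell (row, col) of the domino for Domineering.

[..X/XO./OOX] X move#1: (0,0):-1/X.X/XO./OOX, (0,1):-1/.XX/XO./OOX, (1,2):+1/..X/XOX/OOX*
[..X/XOX/OOX] end (terminal -1, O#2); searched ..X/XO./OOX to 5

X's best at [..X/XO./OOX]: (1,2)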